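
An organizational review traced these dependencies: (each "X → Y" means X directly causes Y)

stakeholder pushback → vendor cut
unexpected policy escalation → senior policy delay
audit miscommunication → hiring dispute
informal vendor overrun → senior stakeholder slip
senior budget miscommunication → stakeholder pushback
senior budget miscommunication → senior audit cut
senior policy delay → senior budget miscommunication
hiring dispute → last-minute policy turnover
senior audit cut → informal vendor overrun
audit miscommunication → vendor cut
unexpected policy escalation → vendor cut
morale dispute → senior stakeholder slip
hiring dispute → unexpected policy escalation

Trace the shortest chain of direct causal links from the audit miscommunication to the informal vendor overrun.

the audit miscommunication → the hiring dispute
the hiring dispute → the unexpected policy escalation
the unexpected policy escalation → the senior policy delay
the senior policy delay → the senior budget miscommunication
the senior budget miscommunication → the senior audit cut
the senior audit cut → the informal vendor overrun
Length: 6 steps.

the audit miscommunication → the hiring dispute → the unexpected policy escalation → the senior policy delay → the senior budget miscommunication → the senior audit cut → the informal vendor overrun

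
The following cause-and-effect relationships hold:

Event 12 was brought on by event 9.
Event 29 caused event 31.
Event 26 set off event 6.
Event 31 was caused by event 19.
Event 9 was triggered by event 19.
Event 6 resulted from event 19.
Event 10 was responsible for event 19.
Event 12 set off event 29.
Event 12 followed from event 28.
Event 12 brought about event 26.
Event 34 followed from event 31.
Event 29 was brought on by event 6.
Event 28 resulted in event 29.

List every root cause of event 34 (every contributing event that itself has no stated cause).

Tracing upstream from event 34: event 34 ← event 31 ← event 29 ← event 28.
A separate upstream branch: event 34 ← event 31 ← event 19 ← event 10.
Each of those chain origins has no stated cause.

event 10, event 28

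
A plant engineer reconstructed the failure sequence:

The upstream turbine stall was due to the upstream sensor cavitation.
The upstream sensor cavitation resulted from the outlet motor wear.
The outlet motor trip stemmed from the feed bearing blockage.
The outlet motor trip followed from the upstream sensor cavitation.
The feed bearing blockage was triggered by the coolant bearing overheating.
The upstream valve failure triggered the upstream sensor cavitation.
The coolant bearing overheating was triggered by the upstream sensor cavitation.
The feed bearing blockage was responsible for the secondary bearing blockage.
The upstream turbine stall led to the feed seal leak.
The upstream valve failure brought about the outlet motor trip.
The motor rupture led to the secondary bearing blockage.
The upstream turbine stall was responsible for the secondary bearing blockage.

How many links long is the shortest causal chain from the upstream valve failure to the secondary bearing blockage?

3

Shortest chain: the upstream valve failure → the upstream sensor cavitation → the upstream turbine stall → the secondary bearing blockage.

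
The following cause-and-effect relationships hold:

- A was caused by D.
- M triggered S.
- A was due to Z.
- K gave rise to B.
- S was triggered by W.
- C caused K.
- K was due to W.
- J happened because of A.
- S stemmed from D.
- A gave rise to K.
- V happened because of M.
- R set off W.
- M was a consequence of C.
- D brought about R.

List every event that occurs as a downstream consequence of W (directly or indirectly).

Direct effects: K, S.
2 steps out: B.
Not reachable from it: Z, C, M, D, A, R, V, J.

B, K, S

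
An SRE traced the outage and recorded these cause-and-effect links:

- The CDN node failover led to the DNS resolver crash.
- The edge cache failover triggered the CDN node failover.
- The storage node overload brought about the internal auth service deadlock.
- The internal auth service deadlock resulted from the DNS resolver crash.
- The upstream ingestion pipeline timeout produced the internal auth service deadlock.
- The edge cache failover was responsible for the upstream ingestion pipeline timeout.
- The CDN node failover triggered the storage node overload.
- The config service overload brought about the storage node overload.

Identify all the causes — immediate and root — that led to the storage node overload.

the CDN node failover, the config service overload, the edge cache failover

Immediate causes of the storage node overload: the CDN node failover, the config service overload.
Further upstream: the edge cache failover.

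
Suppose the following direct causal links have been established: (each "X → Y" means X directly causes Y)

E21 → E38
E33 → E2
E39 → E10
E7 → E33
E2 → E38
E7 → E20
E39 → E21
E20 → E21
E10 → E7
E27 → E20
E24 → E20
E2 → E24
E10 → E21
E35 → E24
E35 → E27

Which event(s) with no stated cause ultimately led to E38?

E35, E39

Tracing upstream from E38: E38 ← E21 ← E39.
A separate upstream branch: E38 ← E21 ← E20 ← E27 ← E35.
Each of those chain origins has no stated cause.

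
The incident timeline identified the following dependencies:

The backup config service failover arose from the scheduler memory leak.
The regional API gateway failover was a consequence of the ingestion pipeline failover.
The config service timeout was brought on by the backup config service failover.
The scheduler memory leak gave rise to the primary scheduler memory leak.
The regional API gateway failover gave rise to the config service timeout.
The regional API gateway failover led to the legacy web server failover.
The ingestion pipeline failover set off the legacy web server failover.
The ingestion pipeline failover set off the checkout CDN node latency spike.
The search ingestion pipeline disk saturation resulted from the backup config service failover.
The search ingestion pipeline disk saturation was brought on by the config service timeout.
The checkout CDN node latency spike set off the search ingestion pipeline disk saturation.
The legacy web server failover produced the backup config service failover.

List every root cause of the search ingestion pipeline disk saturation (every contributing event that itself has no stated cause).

the ingestion pipeline failover, the scheduler memory leak

Tracing upstream from the search ingestion pipeline disk saturation: the search ingestion pipeline disk saturation ← the checkout CDN node latency spike ← the ingestion pipeline failover.
A separate upstream branch: the search ingestion pipeline disk saturation ← the backup config service failover ← the scheduler memory leak.
Each of those chain origins has no stated cause.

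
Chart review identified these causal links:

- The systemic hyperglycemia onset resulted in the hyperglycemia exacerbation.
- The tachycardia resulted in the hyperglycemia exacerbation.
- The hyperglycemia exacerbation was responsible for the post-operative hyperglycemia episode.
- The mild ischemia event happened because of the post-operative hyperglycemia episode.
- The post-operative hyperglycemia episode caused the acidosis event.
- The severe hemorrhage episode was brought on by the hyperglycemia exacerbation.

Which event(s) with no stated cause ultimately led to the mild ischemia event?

Tracing upstream from the mild ischemia event: the mild ischemia event ← the post-operative hyperglycemia episode ← the hyperglycemia exacerbation ← the systemic hyperglycemia onset.
A separate upstream branch: the mild ischemia event ← the post-operative hyperglycemia episode ← the hyperglycemia exacerbation ← the tachycardia.
Each of those chain origins has no stated cause.

the systemic hyperglycemia onset, the tachycardia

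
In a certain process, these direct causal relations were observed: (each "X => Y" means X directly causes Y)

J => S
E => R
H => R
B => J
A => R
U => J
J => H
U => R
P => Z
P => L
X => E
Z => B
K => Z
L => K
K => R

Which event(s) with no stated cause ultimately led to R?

A, P, U, X

Tracing upstream from R: R ← E ← X.
A separate upstream branch: R ← K ← L ← P.
A separate upstream branch: R ← U.
A separate upstream branch: R ← A.
Each of those chain origins has no stated cause.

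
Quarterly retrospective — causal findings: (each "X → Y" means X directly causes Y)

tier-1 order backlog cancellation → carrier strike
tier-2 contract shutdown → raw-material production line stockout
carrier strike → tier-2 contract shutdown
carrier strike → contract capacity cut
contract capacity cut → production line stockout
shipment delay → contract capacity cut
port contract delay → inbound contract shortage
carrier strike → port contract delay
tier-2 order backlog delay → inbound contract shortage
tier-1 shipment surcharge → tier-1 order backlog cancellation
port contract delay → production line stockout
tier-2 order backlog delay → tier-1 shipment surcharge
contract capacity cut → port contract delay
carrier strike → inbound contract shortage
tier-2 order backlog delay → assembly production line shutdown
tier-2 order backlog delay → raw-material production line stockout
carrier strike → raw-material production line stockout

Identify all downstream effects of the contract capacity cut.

Direct effects: the port contract delay, the production line stockout.
2 steps out: the inbound contract shortage.
Not reachable from it: the tier-2 order backlog delay, the tier-1 shipment surcharge, the assembly production line shutdown, the tier-1 order backlog cancellation, the carrier strike, the tier-2 contract shutdown, the raw-material production line stockout, the shipment delay.

the inbound contract shortage, the port contract delay, the production line stockout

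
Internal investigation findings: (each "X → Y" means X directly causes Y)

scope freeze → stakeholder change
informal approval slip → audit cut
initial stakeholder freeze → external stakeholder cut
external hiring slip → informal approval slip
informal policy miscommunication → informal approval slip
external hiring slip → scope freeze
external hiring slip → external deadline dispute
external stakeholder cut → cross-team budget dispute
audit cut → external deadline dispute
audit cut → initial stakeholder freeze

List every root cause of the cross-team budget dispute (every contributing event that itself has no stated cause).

the external hiring slip, the informal policy miscommunication

Tracing upstream from the cross-team budget dispute: the cross-team budget dispute ← the external stakeholder cut ← the initial stakeholder freeze ← the audit cut ← the informal approval slip ← the external hiring slip.
A separate upstream branch: the cross-team budget dispute ← the external stakeholder cut ← the initial stakeholder freeze ← the audit cut ← the informal approval slip ← the informal policy miscommunication.
Each of those chain origins has no stated cause.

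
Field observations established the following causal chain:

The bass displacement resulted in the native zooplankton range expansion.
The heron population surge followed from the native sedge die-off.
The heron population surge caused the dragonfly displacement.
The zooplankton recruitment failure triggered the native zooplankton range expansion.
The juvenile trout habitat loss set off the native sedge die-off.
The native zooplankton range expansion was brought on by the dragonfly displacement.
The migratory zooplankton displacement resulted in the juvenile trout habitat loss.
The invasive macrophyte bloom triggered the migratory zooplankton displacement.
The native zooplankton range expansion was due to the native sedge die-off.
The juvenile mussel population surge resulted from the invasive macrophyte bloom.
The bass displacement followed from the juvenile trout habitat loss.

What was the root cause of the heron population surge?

the invasive macrophyte bloom

Tracing upstream from the heron population surge: the heron population surge ← the native sedge die-off ← the juvenile trout habitat loss ← the migratory zooplankton displacement ← the invasive macrophyte bloom.
The invasive macrophyte bloom has no stated cause, so it is the root.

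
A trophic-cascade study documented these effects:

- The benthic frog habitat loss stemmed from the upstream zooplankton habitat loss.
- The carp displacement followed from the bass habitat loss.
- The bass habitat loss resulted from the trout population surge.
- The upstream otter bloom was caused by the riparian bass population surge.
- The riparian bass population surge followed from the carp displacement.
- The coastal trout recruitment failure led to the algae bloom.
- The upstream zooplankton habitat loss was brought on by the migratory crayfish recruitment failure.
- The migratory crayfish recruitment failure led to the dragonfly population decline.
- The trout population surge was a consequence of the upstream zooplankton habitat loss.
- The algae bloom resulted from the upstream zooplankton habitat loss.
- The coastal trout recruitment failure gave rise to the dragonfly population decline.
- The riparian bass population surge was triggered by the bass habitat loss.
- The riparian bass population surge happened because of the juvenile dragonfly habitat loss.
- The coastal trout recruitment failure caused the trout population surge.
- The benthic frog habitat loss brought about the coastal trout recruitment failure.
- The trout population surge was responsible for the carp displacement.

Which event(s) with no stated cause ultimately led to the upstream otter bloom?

Tracing upstream from the upstream otter bloom: the upstream otter bloom ← the riparian bass population surge ← the bass habitat loss ← the trout population surge ← the upstream zooplankton habitat loss ← the migratory crayfish recruitment failure.
A separate upstream branch: the upstream otter bloom ← the riparian bass population surge ← the juvenile dragonfly habitat loss.
Each of those chain origins has no stated cause.

the juvenile dragonfly habitat loss, the migratory crayfish recruitment failure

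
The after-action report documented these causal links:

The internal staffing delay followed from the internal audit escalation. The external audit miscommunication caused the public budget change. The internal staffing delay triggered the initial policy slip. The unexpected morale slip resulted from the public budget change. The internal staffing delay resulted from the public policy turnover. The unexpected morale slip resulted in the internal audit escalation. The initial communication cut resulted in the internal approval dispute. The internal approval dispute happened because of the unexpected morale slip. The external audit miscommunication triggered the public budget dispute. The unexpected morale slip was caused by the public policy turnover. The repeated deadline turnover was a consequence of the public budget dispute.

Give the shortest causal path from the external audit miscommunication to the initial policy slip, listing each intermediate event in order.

the external audit miscommunication → the public budget change → the unexpected morale slip → the internal audit escalation → the internal staffing delay → the initial policy slip

the external audit miscommunication → the public budget change
the public budget change → the unexpected morale slip
the unexpected morale slip → the internal audit escalation
the internal audit escalation → the internal staffing delay
the internal staffing delay → the initial policy slip
Length: 5 steps.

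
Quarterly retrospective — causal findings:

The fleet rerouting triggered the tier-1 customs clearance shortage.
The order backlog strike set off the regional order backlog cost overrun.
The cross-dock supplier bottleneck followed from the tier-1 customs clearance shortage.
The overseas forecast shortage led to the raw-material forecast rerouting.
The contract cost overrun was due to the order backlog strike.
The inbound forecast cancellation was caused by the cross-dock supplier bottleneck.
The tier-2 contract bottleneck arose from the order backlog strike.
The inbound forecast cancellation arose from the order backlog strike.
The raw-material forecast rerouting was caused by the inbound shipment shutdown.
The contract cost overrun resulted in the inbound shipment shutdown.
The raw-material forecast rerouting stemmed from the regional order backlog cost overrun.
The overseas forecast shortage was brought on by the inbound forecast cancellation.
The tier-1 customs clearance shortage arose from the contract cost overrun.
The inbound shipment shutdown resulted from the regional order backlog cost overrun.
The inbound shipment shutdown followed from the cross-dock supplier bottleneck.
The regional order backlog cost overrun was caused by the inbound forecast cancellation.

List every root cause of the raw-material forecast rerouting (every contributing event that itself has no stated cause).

Tracing upstream from the raw-material forecast rerouting: the raw-material forecast rerouting ← the regional order backlog cost overrun ← the order backlog strike.
A separate upstream branch: the raw-material forecast rerouting ← the inbound shipment shutdown ← the cross-dock supplier bottleneck ← the tier-1 customs clearance shortage ← the fleet rerouting.
Each of those chain origins has no stated cause.

the fleet rerouting, the order backlog strike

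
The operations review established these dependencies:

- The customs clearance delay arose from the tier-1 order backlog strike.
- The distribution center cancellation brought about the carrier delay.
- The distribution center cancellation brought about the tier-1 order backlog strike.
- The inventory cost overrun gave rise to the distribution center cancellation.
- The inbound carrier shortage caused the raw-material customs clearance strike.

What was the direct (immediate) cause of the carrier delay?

Upstream contributors include the inventory cost overrun, but only the distribution center cancellation feeds directly into the carrier delay.

the distribution center cancellation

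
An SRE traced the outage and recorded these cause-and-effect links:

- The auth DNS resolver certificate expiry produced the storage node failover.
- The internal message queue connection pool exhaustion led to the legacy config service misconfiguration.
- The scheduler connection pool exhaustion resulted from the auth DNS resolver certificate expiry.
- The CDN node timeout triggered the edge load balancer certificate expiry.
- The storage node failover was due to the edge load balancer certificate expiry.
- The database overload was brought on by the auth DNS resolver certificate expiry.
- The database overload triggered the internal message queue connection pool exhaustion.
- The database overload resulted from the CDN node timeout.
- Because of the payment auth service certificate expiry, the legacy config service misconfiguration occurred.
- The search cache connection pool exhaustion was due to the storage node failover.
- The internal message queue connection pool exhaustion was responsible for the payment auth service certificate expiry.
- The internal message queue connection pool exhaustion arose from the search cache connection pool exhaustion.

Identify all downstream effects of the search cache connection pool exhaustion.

the internal message queue connection pool exhaustion, the legacy config service misconfiguration, the payment auth service certificate expiry

Direct effects: the internal message queue connection pool exhaustion.
2 steps out: the payment auth service certificate expiry, the legacy config service misconfiguration.
Not reachable from it: the auth DNS resolver certificate expiry, the CDN node timeout, the edge load balancer certificate expiry, the storage node failover, the database overload, the scheduler connection pool exhaustion.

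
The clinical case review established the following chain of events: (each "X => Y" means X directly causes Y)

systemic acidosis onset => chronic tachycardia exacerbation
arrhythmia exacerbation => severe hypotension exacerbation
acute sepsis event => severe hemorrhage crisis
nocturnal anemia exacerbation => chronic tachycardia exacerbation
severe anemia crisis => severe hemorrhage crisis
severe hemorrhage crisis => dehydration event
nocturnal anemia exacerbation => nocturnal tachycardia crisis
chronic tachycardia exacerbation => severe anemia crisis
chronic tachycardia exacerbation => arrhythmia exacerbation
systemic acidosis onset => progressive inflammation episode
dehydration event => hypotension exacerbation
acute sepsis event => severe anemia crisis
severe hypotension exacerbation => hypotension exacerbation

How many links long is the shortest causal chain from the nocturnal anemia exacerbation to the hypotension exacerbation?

4

Shortest chain: the nocturnal anemia exacerbation → the chronic tachycardia exacerbation → the arrhythmia exacerbation → the severe hypotension exacerbation → the hypotension exacerbation.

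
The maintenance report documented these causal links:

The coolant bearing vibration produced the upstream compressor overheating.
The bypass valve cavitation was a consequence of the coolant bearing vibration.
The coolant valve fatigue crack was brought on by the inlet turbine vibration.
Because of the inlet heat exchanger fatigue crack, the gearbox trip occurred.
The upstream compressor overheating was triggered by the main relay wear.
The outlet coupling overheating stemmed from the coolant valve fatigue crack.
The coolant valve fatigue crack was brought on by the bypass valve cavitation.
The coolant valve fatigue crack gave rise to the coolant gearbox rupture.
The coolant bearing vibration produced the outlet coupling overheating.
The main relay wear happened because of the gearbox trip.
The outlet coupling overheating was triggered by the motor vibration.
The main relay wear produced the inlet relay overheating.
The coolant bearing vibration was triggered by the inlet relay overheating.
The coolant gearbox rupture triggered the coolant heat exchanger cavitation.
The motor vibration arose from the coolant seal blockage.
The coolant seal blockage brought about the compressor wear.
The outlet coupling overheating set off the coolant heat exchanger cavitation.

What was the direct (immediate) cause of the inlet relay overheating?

the main relay wear

Upstream contributors include the inlet heat exchanger fatigue crack, the gearbox trip, but only the main relay wear feeds directly into the inlet relay overheating.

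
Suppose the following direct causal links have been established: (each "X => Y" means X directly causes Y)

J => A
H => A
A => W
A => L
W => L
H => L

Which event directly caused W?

A

Upstream contributors include H, J, but only A feeds directly into W.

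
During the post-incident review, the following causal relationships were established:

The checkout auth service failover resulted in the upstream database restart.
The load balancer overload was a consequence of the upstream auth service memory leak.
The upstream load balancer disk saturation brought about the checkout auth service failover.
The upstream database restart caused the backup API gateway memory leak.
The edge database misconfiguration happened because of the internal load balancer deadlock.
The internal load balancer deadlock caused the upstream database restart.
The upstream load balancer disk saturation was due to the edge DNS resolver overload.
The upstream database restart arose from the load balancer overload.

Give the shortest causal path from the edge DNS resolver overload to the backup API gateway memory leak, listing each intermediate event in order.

the edge DNS resolver overload → the upstream load balancer disk saturation
the upstream load balancer disk saturation → the checkout auth service failover
the checkout auth service failover → the upstream database restart
the upstream database restart → the backup API gateway memory leak
Length: 4 steps.

the edge DNS resolver overload → the upstream load balancer disk saturation → the checkout auth service failover → the upstream database restart → the backup API gateway memory leak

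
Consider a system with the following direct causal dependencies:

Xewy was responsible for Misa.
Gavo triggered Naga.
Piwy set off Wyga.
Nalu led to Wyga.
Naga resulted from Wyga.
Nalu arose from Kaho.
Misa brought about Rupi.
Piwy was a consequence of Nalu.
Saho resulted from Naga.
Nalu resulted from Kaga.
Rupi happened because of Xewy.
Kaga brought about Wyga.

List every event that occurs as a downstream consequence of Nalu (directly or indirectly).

Direct effects: Piwy, Wyga.
2 steps out: Naga.
3 steps out: Saho.
Not reachable from it: Xewy, Misa, Kaga, Kaho, Gavo, Rupi.

Naga, Piwy, Saho, Wyga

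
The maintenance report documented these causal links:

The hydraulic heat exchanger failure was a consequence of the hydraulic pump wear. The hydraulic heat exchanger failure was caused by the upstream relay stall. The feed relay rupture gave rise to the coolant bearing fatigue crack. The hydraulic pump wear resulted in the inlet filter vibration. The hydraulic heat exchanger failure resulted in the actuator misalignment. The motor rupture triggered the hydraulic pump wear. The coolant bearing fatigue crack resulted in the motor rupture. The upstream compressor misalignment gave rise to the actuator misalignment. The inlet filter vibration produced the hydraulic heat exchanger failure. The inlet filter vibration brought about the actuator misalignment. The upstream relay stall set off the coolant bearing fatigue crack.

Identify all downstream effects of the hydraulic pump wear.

the actuator misalignment, the hydraulic heat exchanger failure, the inlet filter vibration

Direct effects: the inlet filter vibration, the hydraulic heat exchanger failure.
2 steps out: the actuator misalignment.
Not reachable from it: the upstream relay stall, the feed relay rupture, the coolant bearing fatigue crack, the motor rupture, the upstream compressor misalignment.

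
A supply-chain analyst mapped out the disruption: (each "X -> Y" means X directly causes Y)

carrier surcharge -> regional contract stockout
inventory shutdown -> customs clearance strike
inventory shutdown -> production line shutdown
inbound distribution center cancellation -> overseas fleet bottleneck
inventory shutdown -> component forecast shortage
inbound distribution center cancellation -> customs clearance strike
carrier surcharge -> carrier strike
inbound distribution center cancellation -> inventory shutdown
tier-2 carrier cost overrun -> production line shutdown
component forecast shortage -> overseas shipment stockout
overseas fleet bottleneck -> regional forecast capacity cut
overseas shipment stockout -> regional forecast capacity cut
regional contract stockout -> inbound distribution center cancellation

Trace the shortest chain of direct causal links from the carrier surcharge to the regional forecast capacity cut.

the carrier surcharge → the regional contract stockout
the regional contract stockout → the inbound distribution center cancellation
the inbound distribution center cancellation → the overseas fleet bottleneck
the overseas fleet bottleneck → the regional forecast capacity cut
Length: 4 steps.

the carrier surcharge → the regional contract stockout → the inbound distribution center cancellation → the overseas fleet bottleneck → the regional forecast capacity cut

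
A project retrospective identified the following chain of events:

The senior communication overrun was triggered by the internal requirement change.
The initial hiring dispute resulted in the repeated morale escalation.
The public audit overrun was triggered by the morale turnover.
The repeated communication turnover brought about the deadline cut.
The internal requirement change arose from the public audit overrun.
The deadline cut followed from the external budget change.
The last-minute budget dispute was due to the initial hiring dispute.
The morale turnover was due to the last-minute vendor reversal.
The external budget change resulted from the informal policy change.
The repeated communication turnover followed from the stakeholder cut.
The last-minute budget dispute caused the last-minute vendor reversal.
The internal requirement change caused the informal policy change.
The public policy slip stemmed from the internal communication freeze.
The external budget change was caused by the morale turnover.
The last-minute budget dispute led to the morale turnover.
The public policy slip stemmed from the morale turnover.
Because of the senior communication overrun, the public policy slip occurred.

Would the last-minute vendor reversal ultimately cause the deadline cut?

There is a causal chain: the last-minute vendor reversal → the morale turnover → the external budget change → the deadline cut.

Yes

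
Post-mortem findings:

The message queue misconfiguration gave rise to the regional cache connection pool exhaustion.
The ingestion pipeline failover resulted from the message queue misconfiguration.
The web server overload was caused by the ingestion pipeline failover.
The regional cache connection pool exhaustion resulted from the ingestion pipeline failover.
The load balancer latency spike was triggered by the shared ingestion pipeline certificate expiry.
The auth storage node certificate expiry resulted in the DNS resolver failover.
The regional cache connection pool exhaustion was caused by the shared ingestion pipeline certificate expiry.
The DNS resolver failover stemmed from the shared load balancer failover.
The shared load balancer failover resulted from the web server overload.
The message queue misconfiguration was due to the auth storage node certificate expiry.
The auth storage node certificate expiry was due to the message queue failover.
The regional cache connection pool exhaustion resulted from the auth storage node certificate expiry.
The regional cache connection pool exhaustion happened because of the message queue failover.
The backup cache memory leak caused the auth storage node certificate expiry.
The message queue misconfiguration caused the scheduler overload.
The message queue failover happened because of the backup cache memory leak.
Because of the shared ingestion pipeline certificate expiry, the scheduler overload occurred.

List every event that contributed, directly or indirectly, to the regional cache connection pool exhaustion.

the auth storage node certificate expiry, the backup cache memory leak, the ingestion pipeline failover, the message queue failover, the message queue misconfiguration, the shared ingestion pipeline certificate expiry

Immediate causes of the regional cache connection pool exhaustion: the shared ingestion pipeline certificate expiry, the message queue failover, the auth storage node certificate expiry, the message queue misconfiguration, the ingestion pipeline failover.
Further upstream: the backup cache memory leak.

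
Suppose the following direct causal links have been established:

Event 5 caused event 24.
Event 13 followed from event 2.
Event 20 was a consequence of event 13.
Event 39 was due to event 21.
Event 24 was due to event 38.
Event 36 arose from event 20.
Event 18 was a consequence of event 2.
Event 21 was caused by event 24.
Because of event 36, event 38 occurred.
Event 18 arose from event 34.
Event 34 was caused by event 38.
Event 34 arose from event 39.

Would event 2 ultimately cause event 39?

Yes

There is a causal chain: event 2 → event 13 → event 20 → event 36 → event 38 → event 24 → event 21 → event 39.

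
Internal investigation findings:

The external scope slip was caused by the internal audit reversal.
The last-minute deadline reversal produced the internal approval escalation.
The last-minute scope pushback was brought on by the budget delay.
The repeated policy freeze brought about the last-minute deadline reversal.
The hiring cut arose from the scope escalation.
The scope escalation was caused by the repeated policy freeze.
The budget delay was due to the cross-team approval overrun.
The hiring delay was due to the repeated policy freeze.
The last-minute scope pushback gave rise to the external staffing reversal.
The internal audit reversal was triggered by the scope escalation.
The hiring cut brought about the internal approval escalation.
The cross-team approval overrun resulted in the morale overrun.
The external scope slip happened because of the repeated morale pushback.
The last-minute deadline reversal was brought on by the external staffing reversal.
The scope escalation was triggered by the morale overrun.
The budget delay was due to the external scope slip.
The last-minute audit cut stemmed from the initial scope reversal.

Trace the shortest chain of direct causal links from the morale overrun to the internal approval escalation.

the morale overrun → the scope escalation
the scope escalation → the hiring cut
the hiring cut → the internal approval escalation
Length: 3 steps.

the morale overrun → the scope escalation → the hiring cut → the internal approval escalation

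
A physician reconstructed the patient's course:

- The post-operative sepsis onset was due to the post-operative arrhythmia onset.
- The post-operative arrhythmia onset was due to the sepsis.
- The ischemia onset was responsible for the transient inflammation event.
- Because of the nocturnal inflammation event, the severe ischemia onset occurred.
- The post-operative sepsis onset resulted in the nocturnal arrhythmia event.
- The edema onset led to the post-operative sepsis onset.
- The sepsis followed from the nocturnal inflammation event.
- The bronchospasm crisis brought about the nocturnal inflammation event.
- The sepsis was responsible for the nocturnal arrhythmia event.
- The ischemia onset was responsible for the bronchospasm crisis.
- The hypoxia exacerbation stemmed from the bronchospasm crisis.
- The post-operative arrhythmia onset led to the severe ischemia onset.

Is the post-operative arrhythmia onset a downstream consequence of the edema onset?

The edema onset leads to the post-operative sepsis onset, the nocturnal arrhythmia event; the post-operative arrhythmia onset is not among them.

No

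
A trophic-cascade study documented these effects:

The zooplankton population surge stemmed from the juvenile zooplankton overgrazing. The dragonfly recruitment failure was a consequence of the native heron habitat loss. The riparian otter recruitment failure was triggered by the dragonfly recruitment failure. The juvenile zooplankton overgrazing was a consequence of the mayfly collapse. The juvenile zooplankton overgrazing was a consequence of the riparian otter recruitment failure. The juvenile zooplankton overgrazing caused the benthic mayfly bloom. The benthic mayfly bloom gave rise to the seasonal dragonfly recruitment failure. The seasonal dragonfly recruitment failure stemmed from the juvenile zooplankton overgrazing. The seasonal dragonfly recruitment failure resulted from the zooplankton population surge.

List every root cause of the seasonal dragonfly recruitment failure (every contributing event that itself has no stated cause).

the mayfly collapse, the native heron habitat loss

Tracing upstream from the seasonal dragonfly recruitment failure: the seasonal dragonfly recruitment failure ← the juvenile zooplankton overgrazing ← the riparian otter recruitment failure ← the dragonfly recruitment failure ← the native heron habitat loss.
A separate upstream branch: the seasonal dragonfly recruitment failure ← the juvenile zooplankton overgrazing ← the mayfly collapse.
Each of those chain origins has no stated cause.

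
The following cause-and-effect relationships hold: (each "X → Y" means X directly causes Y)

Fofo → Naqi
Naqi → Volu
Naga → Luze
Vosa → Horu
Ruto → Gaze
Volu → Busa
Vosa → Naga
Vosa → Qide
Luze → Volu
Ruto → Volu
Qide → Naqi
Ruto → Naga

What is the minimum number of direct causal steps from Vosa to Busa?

4

Shortest chain: Vosa → Qide → Naqi → Volu → Busa.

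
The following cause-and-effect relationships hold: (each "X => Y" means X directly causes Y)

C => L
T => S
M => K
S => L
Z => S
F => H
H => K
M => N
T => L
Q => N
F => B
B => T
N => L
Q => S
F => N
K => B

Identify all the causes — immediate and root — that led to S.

B, F, H, K, M, Q, T, Z

Immediate causes of S: T, Z, Q.
Further upstream: F, M, H, K, B.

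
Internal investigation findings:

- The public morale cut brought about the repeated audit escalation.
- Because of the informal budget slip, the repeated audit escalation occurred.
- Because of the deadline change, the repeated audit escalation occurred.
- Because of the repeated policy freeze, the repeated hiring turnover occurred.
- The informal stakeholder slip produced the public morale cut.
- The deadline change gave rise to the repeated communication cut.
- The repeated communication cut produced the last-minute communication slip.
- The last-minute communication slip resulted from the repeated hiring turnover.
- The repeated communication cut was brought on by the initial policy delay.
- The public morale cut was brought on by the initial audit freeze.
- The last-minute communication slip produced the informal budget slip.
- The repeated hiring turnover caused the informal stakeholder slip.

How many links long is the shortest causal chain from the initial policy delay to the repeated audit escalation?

4

Shortest chain: the initial policy delay → the repeated communication cut → the last-minute communication slip → the informal budget slip → the repeated audit escalation.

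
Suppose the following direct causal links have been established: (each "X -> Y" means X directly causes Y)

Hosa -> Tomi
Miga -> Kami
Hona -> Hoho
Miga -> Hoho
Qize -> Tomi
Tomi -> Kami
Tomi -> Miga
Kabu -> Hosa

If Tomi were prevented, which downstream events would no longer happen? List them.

Kami, Miga

Downstream of Tomi: Miga, Hoho, Kami.
Of those, still caused via another path: Hoho.
The remainder have no surviving cause.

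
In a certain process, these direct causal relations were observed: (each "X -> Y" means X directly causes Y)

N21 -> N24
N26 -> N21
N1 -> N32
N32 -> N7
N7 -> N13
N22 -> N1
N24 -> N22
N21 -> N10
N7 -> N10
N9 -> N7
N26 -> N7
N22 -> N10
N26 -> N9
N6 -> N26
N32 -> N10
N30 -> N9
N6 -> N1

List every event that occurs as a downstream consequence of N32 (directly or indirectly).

Direct effects: N7, N10.
2 steps out: N13.
Not reachable from it: N30, N6, N26, N21, N9, N24, N22, N1.

N10, N13, N7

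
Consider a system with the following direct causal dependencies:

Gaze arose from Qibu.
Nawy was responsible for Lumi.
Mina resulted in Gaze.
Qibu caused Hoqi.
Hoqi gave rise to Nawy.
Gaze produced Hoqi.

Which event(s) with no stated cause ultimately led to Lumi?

Tracing upstream from Lumi: Lumi ← Nawy ← Hoqi ← Qibu.
A separate upstream branch: Lumi ← Nawy ← Hoqi ← Gaze ← Mina.
Each of those chain origins has no stated cause.

Mina, Qibu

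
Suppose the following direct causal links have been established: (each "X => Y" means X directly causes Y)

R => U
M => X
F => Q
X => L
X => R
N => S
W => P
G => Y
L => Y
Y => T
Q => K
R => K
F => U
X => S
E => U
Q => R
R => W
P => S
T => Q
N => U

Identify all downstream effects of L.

K, P, Q, R, S, T, U, W, Y

Direct effects: Y.
2 steps out: T.
3 steps out: Q.
4 steps out: R, K.
5 steps out: W, U.
6 steps out: P.
7 steps out: S.
Not reachable from it: G, E, M, X, F, N.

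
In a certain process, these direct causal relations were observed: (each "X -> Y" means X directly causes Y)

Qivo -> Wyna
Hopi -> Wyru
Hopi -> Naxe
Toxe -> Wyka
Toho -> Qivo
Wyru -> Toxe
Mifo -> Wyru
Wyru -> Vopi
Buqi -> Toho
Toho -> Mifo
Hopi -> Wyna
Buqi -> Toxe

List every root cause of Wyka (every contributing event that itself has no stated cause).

Tracing upstream from Wyka: Wyka ← Toxe ← Buqi.
A separate upstream branch: Wyka ← Toxe ← Wyru ← Hopi.
Each of those chain origins has no stated cause.

Buqi, Hopi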